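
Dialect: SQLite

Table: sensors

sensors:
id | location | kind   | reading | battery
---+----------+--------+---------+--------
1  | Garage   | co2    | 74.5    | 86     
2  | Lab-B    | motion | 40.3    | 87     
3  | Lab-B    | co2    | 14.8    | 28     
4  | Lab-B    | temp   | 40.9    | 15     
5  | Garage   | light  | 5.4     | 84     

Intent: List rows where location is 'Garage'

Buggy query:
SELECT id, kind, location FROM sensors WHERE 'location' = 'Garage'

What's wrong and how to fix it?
Bug: Single quotes denote string literals in SQL; the column name is being compared as a constant string

Fix: Remove the quotes around the column name (or use double quotes for an identifier)

Corrected query:
SELECT id, kind, location FROM sensors WHERE location = 'Garage'

Result:
id | kind  | location
---+-------+---------
1  | co2   | Garage  
5  | light | Garage  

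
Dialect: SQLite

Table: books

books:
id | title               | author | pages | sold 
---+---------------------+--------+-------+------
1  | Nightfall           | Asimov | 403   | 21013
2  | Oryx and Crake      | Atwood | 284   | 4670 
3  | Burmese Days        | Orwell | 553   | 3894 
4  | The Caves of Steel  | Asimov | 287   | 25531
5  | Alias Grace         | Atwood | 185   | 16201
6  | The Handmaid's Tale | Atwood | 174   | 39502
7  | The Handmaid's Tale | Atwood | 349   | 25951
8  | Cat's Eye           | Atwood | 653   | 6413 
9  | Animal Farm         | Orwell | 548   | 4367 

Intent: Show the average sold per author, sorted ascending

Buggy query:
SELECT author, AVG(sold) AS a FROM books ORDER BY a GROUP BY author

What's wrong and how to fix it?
Bug: GROUP BY must precede ORDER BY

Fix: Move ORDER BY to the end, after GROUP BY

Corrected query:
SELECT author, AVG(sold) AS a FROM books GROUP BY author ORDER BY a

Result:
author | a      
-------+--------
Orwell | 4130.5 
Atwood | 18547.4
Asimov | 23272  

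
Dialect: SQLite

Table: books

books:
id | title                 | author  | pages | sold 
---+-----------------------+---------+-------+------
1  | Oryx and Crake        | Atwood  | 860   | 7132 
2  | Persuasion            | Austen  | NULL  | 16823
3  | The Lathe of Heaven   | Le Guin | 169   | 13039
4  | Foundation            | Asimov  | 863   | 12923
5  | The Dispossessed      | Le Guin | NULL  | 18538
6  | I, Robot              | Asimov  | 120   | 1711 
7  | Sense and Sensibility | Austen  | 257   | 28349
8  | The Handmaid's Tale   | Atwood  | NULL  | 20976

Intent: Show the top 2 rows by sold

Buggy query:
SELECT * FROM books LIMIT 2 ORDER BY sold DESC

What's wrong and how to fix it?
Bug: LIMIT must come after ORDER BY

Fix: Sort with ORDER BY, then apply LIMIT

Corrected query:
SELECT * FROM books ORDER BY sold DESC LIMIT 2

Result:
id | title                 | author | pages | sold 
---+-----------------------+--------+-------+------
7  | Sense and Sensibility | Austen | 257   | 28349
8  | The Handmaid's Tale   | Atwood | NULL  | 20976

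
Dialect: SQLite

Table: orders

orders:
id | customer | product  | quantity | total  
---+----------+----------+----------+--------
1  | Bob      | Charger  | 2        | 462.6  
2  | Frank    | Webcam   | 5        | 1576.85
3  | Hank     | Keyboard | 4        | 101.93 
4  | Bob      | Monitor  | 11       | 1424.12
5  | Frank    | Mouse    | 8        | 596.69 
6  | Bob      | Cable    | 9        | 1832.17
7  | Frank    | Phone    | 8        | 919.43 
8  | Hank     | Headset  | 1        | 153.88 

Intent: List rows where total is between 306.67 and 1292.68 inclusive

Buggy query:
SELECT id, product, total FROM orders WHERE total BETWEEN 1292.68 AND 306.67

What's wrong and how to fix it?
Bug: BETWEEN expects the lower bound first; with 1292.68 AND 306.67 the range is empty

Fix: Swap the bounds so the smaller value comes first

Corrected query:
SELECT id, product, total FROM orders WHERE total BETWEEN 306.67 AND 1292.68

Result:
id | product | total 
---+---------+-------
1  | Charger | 462.6 
5  | Mouse   | 596.69
7  | Phone   | 919.43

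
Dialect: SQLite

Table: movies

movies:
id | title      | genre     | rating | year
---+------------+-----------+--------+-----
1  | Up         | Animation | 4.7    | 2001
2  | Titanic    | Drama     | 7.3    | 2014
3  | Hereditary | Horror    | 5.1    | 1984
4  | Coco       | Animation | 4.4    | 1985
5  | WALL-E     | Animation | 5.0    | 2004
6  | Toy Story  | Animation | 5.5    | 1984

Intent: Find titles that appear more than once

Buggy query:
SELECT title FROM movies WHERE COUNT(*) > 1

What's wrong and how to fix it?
Bug: COUNT(*) is an aggregate and cannot be used in WHERE

Fix: Group first, then use HAVING for the count condition

Corrected query:
SELECT title FROM movies GROUP BY title HAVING COUNT(*) > 1

Result:
(no rows)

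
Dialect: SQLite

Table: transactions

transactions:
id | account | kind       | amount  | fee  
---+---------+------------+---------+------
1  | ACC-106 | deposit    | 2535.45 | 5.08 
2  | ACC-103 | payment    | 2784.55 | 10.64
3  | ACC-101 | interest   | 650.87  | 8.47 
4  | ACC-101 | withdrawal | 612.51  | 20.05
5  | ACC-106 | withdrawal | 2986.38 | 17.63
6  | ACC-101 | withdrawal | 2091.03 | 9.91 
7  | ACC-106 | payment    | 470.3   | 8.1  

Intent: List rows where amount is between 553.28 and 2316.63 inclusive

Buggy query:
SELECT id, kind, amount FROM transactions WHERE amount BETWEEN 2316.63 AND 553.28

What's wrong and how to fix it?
Bug: The bounds are reversed; BETWEEN a AND b requires a <= b to match anything

Fix: Swap the bounds so the smaller value comes first

Corrected query:
SELECT id, kind, amount FROM transactions WHERE amount BETWEEN 553.28 AND 2316.63

Result:
id | kind       | amount 
---+------------+--------
3  | interest   | 650.87 
4  | withdrawal | 612.51 
6  | withdrawal | 2091.03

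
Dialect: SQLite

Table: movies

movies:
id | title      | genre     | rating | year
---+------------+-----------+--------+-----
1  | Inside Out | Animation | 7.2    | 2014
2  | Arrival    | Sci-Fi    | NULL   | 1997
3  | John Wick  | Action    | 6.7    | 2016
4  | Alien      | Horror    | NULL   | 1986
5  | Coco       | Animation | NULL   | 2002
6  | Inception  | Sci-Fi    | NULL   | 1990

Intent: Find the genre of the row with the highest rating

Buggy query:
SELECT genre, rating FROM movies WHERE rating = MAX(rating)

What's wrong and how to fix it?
Bug: WHERE is evaluated per row; an aggregate over the whole table isn't defined there

Fix: Wrap MAX in a scalar subquery so WHERE compares against a single value

Corrected query:
SELECT genre, rating FROM movies WHERE rating = (SELECT MAX(rating) FROM movies)

Result:
genre     | rating
----------+-------
Animation | 7.2   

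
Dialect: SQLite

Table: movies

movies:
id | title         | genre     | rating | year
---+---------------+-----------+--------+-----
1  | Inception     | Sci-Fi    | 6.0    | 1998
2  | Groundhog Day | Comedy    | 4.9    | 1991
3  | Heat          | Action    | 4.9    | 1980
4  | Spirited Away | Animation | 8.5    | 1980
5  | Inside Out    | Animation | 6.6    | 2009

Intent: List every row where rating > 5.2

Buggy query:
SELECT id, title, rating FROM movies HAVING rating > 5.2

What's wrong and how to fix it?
Bug: HAVING filters the output of aggregation, but this query has no GROUP BY and no aggregate functions, so SQLite rejects it (HAVING clause on a non-aggregate query); the condition here is per row

Fix: Replace HAVING with WHERE since the condition applies to individual rows

Corrected query:
SELECT id, title, rating FROM movies WHERE rating > 5.2

Result:
id | title         | rating
---+---------------+-------
1  | Inception     | 6     
4  | Spirited Away | 8.5   
5  | Inside Out    | 6.6   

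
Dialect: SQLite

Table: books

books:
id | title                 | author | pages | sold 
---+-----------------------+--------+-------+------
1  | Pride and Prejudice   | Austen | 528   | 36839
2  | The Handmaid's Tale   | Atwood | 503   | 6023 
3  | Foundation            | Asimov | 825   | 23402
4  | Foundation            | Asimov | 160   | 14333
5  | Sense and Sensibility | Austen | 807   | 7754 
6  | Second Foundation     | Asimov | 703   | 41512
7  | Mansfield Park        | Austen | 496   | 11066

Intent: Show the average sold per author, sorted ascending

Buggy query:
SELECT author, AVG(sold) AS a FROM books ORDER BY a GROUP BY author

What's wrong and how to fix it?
Bug: ORDER BY appears before GROUP BY; SQL clause order requires GROUP BY first

Fix: Move ORDER BY to the end, after GROUP BY

Corrected query:
SELECT author, AVG(sold) AS a FROM books GROUP BY author ORDER BY a

Result:
author | a           
-------+-------------
Atwood | 6023        
Austen | 18553       
Asimov | 26415.666667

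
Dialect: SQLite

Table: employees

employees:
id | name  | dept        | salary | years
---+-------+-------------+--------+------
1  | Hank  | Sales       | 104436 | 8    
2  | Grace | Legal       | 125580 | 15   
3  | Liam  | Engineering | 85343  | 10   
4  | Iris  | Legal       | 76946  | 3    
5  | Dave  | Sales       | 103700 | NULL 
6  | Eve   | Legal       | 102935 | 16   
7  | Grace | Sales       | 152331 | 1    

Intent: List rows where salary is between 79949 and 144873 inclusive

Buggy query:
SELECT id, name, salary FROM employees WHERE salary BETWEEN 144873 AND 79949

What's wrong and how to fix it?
Bug: BETWEEN expects the lower bound first; with 144873 AND 79949 the range is empty

Fix: Swap the bounds so the smaller value comes first

Corrected query:
SELECT id, name, salary FROM employees WHERE salary BETWEEN 79949 AND 144873

Result:
id | name  | salary
---+-------+-------
1  | Hank  | 104436
2  | Grace | 125580
3  | Liam  | 85343 
5  | Dave  | 103700
6  | Eve   | 102935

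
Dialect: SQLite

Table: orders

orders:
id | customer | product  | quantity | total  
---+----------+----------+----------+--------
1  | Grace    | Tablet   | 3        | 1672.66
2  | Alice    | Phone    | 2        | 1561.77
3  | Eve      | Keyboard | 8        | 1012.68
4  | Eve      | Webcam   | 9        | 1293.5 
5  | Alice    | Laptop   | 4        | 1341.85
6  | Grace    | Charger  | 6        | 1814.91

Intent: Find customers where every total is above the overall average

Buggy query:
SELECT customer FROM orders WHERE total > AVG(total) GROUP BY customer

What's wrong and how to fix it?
Bug: AVG() is an aggregate; it can't sit directly in WHERE

Fix: Compute the overall average in a scalar subquery and compare each group's MIN against it in HAVING

Corrected query:
SELECT customer FROM orders GROUP BY customer HAVING MIN(total) > (SELECT AVG(total) FROM orders)

Result:
customer
--------
Grace   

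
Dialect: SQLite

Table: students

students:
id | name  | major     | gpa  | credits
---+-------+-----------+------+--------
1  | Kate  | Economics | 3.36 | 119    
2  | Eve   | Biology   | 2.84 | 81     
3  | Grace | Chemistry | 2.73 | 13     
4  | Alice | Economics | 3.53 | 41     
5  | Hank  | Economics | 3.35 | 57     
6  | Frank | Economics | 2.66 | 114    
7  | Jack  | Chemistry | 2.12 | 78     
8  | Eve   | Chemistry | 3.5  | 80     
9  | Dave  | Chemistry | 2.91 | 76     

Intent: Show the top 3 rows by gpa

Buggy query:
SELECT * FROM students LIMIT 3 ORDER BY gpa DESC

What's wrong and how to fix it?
Bug: LIMIT must come after ORDER BY

Fix: Swap the clauses: ORDER BY first, then LIMIT

Corrected query:
SELECT * FROM students ORDER BY gpa DESC LIMIT 3

Result:
id | name  | major     | gpa  | credits
---+-------+-----------+------+--------
4  | Alice | Economics | 3.53 | 41     
8  | Eve   | Chemistry | 3.5  | 80     
1  | Kate  | Economics | 3.36 | 119    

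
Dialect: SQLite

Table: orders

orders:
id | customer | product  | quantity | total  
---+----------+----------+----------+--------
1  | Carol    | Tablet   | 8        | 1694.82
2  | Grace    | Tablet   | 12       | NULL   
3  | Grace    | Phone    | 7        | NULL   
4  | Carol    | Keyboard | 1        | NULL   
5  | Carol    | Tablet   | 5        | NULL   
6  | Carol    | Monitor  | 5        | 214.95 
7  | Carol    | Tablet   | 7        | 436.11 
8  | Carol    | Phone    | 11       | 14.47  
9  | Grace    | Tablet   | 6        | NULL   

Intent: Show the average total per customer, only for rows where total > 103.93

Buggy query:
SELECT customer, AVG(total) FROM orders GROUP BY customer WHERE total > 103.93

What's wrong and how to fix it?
Bug: WHERE cannot follow GROUP BY

Fix: Place WHERE between FROM and GROUP BY

Corrected query:
SELECT customer, AVG(total) FROM orders WHERE total > 103.93 GROUP BY customer

Result:
customer | AVG(total)
---------+-----------
Carol    | 781.96    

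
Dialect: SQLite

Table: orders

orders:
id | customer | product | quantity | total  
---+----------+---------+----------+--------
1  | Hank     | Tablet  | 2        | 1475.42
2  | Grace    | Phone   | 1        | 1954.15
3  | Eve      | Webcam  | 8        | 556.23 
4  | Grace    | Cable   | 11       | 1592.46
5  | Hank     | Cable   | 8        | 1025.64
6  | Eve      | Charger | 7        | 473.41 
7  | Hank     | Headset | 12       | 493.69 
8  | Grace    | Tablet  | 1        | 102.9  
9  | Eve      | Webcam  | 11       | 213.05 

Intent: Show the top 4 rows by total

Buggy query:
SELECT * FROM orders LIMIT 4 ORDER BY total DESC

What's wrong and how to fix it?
Bug: LIMIT must come after ORDER BY

Fix: Sort with ORDER BY, then apply LIMIT

Corrected query:
SELECT * FROM orders ORDER BY total DESC LIMIT 4

Result:
id | customer | product | quantity | total  
---+----------+---------+----------+--------
2  | Grace    | Phone   | 1        | 1954.15
4  | Grace    | Cable   | 11       | 1592.46
1  | Hank     | Tablet  | 2        | 1475.42
5  | Hank     | Cable   | 8        | 1025.64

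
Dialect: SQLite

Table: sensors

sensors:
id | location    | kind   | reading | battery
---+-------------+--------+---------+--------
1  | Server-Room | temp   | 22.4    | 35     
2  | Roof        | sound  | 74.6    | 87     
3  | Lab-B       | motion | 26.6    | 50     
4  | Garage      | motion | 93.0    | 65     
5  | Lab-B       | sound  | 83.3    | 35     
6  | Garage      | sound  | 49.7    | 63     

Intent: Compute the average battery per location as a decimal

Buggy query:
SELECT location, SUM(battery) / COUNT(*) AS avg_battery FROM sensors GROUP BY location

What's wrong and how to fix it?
Bug: SUM(battery) and COUNT(*) are both integers; the division truncates the fractional part

Fix: Cast one side to REAL so the division keeps the fractional part

Corrected query:
SELECT location, SUM(battery) * 1.0 / COUNT(*) AS avg_battery FROM sensors GROUP BY location

Result:
location    | avg_battery
------------+------------
Garage      | 64         
Lab-B       | 42.5       
Roof        | 87         
Server-Room | 35         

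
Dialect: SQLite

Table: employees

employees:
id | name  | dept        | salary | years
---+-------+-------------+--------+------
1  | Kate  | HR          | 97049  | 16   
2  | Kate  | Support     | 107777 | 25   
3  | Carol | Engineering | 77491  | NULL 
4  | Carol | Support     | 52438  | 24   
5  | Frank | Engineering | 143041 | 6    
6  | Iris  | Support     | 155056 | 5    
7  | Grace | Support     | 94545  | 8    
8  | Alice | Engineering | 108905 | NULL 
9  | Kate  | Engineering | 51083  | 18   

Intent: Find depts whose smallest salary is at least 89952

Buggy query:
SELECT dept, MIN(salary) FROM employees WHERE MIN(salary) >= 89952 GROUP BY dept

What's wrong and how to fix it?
Bug: Aggregates like MIN are computed per group after WHERE runs

Fix: Replace WHERE with HAVING after the GROUP BY

Corrected query:
SELECT dept, MIN(salary) FROM employees GROUP BY dept HAVING MIN(salary) >= 89952

Result:
dept | MIN(salary)
-----+------------
HR   | 97049      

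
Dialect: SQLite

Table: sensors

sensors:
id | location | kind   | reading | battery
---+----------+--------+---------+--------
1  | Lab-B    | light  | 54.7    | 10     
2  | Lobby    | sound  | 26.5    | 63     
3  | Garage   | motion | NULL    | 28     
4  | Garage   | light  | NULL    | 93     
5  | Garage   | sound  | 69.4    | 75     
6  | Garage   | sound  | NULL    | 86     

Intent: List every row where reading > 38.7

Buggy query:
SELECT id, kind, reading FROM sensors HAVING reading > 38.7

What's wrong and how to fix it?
Bug: HAVING filters the output of aggregation, but this query has no GROUP BY and no aggregate functions, so SQLite rejects it (HAVING clause on a non-aggregate query); the condition here is per row

Fix: Replace HAVING with WHERE since the condition applies to individual rows

Corrected query:
SELECT id, kind, reading FROM sensors WHERE reading > 38.7

Result:
id | kind  | reading
---+-------+--------
1  | light | 54.7   
5  | sound | 69.4   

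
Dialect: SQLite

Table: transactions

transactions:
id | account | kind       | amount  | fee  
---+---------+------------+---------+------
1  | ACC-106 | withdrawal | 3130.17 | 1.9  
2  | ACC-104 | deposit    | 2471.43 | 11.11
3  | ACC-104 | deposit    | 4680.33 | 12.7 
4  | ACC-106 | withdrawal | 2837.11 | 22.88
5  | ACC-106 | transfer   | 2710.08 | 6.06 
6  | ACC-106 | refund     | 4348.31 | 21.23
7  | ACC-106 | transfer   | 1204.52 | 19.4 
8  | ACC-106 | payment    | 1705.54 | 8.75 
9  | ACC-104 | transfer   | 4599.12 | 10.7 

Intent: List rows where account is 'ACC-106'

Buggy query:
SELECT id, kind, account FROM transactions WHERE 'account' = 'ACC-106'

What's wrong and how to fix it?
Bug: Single quotes denote string literals in SQL; the column name is being compared as a constant string

Fix: Remove the quotes around the column name (or use double quotes for an identifier)

Corrected query:
SELECT id, kind, account FROM transactions WHERE account = 'ACC-106'

Result:
id | kind       | account
---+------------+--------
1  | withdrawal | ACC-106
4  | withdrawal | ACC-106
5  | transfer   | ACC-106
6  | refund     | ACC-106
7  | transfer   | ACC-106
8  | payment    | ACC-106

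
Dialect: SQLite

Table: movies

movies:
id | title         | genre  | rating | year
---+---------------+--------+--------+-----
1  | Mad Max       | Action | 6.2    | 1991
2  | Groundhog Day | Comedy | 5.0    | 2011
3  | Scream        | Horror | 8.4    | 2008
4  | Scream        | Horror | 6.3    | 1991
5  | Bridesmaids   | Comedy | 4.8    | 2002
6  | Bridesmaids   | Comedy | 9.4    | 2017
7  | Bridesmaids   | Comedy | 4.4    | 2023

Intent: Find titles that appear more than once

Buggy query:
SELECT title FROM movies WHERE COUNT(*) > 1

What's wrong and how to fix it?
Bug: COUNT(*) is an aggregate and cannot be used in WHERE

Fix: Group first, then use HAVING for the count condition

Corrected query:
SELECT title FROM movies GROUP BY title HAVING COUNT(*) > 1

Result:
title      
-----------
Bridesmaids
Scream     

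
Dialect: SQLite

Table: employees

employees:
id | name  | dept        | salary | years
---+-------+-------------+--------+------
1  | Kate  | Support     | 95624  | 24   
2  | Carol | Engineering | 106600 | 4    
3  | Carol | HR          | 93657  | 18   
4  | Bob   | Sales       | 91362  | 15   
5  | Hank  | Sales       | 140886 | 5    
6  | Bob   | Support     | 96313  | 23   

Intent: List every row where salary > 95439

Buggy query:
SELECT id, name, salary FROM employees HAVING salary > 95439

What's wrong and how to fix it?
Bug: HAVING filters the output of aggregation, but this query has no GROUP BY and no aggregate functions, so SQLite rejects it (HAVING clause on a non-aggregate query); the condition here is per row

Fix: Replace HAVING with WHERE since the condition applies to individual rows

Corrected query:
SELECT id, name, salary FROM employees WHERE salary > 95439

Result:
id | name  | salary
---+-------+-------
1  | Kate  | 95624 
2  | Carol | 106600
5  | Hank  | 140886
6  | Bob   | 96313 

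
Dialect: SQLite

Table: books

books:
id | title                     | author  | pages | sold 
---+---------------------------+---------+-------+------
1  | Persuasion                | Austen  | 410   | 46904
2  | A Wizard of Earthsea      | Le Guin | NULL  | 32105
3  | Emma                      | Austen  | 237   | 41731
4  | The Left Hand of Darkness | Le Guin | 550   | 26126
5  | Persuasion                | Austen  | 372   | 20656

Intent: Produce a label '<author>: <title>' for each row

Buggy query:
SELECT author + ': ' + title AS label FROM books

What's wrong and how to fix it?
Bug: SQLite uses || for string concatenation; + coerces text to numbers (yielding 0)

Fix: Replace + with || to concatenate text

Corrected query:
SELECT author || ': ' || title AS label FROM books

Result:
label                             
----------------------------------
Austen: Persuasion                
Le Guin: A Wizard of Earthsea     
Austen: Emma                      
Le Guin: The Left Hand of Darkness
Austen: Persuasion                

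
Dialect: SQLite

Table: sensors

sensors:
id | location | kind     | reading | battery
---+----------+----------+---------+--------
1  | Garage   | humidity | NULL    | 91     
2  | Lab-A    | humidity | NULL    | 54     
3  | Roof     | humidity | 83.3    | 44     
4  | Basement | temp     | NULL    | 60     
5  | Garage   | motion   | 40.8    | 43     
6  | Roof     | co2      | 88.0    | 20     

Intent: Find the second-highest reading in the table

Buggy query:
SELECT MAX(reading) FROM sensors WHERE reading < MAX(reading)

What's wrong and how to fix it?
Bug: MAX(reading) on the right of the comparison is an aggregate-in-WHERE error

Fix: Put the inner MAX in a scalar subquery

Corrected query:
SELECT MAX(reading) FROM sensors WHERE reading < (SELECT MAX(reading) FROM sensors)

Result:
MAX(reading)
------------
83.3        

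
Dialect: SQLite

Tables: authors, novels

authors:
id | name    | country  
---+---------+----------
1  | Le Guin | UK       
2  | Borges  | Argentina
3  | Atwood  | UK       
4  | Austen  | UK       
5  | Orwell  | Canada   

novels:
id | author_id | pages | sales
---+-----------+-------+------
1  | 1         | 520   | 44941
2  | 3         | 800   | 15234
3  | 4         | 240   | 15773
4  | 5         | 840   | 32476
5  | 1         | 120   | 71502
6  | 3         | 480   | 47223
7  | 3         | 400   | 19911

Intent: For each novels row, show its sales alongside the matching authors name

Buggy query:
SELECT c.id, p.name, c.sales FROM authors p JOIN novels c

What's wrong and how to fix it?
Bug: JOIN with no ON clause produces a cartesian product; every novels row pairs with every authors row

Fix: Add ON c.author_id = p.id to the JOIN

Corrected query:
SELECT c.id, p.name, c.sales FROM authors p JOIN novels c ON c.author_id = p.id

Result:
id | name    | sales
---+---------+------
1  | Le Guin | 44941
2  | Atwood  | 15234
3  | Austen  | 15773
4  | Orwell  | 32476
5  | Le Guin | 71502
6  | Atwood  | 47223
7  | Atwood  | 19911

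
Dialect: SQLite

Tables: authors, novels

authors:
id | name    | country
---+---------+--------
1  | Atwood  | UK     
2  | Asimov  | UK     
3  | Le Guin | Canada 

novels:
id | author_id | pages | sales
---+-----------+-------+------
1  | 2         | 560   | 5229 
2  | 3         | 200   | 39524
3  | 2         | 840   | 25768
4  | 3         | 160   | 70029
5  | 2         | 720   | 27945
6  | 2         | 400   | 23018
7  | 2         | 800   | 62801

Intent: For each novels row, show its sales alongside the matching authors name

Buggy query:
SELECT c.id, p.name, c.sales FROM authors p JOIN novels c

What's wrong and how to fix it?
Bug: JOIN with no ON clause produces a cartesian product; every novels row pairs with every authors row

Fix: Specify the join condition linking the foreign key to the parent id

Corrected query:
SELECT c.id, p.name, c.sales FROM authors p JOIN novels c ON c.author_id = p.id

Result:
id | name    | sales
---+---------+------
1  | Asimov  | 5229 
2  | Le Guin | 39524
3  | Asimov  | 25768
4  | Le Guin | 70029
5  | Asimov  | 27945
6  | Asimov  | 23018
7  | Asimov  | 62801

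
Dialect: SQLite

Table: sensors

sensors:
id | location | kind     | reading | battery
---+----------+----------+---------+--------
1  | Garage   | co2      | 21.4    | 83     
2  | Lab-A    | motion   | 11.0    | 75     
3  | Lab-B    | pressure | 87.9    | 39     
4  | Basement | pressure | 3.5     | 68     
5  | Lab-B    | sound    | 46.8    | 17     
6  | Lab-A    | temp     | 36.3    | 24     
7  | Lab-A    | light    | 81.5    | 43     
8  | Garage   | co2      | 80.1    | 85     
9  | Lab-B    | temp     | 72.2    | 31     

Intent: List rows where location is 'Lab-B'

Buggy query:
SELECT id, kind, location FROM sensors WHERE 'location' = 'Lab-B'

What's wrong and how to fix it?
Bug: Single quotes denote string literals in SQL; the column name is being compared as a constant string

Fix: Reference the column as location without single quotes

Corrected query:
SELECT id, kind, location FROM sensors WHERE location = 'Lab-B'

Result:
id | kind     | location
---+----------+---------
3  | pressure | Lab-B   
5  | sound    | Lab-B   
9  | temp     | Lab-B   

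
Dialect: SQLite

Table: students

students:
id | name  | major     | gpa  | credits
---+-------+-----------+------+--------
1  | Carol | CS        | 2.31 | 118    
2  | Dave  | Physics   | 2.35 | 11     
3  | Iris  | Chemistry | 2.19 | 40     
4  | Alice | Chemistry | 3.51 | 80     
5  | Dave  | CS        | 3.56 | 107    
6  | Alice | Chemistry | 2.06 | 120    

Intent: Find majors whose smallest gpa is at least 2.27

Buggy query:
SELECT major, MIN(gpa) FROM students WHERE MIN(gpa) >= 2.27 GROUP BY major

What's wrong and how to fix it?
Bug: Aggregates like MIN are computed per group after WHERE runs

Fix: Replace WHERE with HAVING after the GROUP BY

Corrected query:
SELECT major, MIN(gpa) FROM students GROUP BY major HAVING MIN(gpa) >= 2.27

Result:
major   | MIN(gpa)
--------+---------
CS      | 2.31    
Physics | 2.35    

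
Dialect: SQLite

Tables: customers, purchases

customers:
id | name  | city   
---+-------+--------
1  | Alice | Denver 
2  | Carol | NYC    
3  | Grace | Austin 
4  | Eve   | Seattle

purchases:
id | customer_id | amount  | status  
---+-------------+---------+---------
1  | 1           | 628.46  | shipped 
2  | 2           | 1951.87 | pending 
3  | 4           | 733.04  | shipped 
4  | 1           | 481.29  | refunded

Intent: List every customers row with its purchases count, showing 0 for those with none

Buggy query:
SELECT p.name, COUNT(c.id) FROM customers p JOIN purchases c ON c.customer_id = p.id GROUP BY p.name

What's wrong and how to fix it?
Bug: INNER JOIN drops customers rows that have no matching purchases rows

Fix: Switch to LEFT JOIN to retain unmatched parent rows

Corrected query:
SELECT p.name, COUNT(c.id) FROM customers p LEFT JOIN purchases c ON c.customer_id = p.id GROUP BY p.name

Result:
name  | COUNT(c.id)
------+------------
Alice | 2          
Carol | 1          
Eve   | 1          
Grace | 0          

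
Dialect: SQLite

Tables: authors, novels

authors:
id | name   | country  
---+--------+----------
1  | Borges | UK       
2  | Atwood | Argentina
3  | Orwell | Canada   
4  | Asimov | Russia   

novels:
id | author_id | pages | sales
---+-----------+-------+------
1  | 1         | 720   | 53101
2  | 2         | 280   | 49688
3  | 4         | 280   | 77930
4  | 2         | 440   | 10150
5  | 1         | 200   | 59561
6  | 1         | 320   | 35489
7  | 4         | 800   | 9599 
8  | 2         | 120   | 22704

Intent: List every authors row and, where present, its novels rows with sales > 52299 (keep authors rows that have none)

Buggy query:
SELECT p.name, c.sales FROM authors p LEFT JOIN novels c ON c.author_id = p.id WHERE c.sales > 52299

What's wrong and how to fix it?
Bug: A WHERE condition on the right-hand table after LEFT JOIN drops unmatched parents

Fix: Move the right-table condition into the ON clause so unmatched parents are kept

Corrected query:
SELECT p.name, c.sales FROM authors p LEFT JOIN novels c ON c.author_id = p.id AND c.sales > 52299

Result:
name   | sales
-------+------
Borges | 53101
Borges | 59561
Atwood | NULL 
Orwell | NULL 
Asimov | 77930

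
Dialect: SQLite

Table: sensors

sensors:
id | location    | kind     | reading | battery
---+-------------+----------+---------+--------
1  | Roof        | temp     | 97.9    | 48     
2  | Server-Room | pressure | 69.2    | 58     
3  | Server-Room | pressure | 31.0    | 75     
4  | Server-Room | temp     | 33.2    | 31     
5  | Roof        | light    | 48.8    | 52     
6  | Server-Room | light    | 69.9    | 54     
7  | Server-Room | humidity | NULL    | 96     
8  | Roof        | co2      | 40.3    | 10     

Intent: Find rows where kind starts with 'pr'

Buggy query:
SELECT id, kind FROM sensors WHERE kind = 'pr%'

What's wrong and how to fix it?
Bug: Wildcards only work with LIKE; '=' treats '%' as a literal character

Fix: Replace '=' with LIKE so 'pr%' is treated as a pattern

Corrected query:
SELECT id, kind FROM sensors WHERE kind LIKE 'pr%'

Result:
id | kind    
---+---------
2  | pressure
3  | pressure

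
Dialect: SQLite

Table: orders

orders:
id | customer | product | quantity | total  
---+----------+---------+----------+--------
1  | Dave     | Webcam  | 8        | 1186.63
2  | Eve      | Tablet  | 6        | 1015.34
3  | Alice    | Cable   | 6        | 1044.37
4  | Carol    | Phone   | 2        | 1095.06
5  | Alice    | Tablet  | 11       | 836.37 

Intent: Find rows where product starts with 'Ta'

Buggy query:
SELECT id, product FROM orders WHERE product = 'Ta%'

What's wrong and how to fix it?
Bug: Wildcards only work with LIKE; '=' treats '%' as a literal character

Fix: Use LIKE for wildcard pattern matching

Corrected query:
SELECT id, product FROM orders WHERE product LIKE 'Ta%'

Result:
id | product
---+--------
2  | Tablet 
5  | Tablet 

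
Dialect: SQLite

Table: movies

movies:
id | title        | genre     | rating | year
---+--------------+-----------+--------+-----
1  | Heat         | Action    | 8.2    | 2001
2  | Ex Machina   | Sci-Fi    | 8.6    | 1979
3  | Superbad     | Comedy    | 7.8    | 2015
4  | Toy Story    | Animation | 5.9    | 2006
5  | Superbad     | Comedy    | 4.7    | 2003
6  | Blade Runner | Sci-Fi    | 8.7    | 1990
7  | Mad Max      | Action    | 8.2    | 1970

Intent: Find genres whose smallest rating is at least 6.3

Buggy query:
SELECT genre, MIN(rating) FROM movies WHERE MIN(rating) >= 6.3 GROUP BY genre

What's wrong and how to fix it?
Bug: MIN() in WHERE is a misuse of aggregate

Fix: Use HAVING for the per-group MIN condition

Corrected query:
SELECT genre, MIN(rating) FROM movies GROUP BY genre HAVING MIN(rating) >= 6.3

Result:
genre  | MIN(rating)
-------+------------
Action | 8.2        
Sci-Fi | 8.6        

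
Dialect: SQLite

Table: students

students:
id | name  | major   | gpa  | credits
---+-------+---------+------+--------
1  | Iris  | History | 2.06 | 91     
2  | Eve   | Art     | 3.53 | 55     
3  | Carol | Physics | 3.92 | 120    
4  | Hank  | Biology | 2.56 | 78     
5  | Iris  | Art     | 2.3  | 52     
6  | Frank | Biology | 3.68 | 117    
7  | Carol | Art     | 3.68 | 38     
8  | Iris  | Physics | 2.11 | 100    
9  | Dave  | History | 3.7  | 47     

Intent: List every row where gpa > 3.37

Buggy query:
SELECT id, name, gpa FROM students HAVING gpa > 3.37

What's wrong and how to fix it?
Bug: HAVING filters the output of aggregation, but this query has no GROUP BY and no aggregate functions, so SQLite rejects it (HAVING clause on a non-aggregate query); the condition here is per row

Fix: Use WHERE for row-level filtering

Corrected query:
SELECT id, name, gpa FROM students WHERE gpa > 3.37

Result:
id | name  | gpa 
---+-------+-----
2  | Eve   | 3.53
3  | Carol | 3.92
6  | Frank | 3.68
7  | Carol | 3.68
9  | Dave  | 3.7 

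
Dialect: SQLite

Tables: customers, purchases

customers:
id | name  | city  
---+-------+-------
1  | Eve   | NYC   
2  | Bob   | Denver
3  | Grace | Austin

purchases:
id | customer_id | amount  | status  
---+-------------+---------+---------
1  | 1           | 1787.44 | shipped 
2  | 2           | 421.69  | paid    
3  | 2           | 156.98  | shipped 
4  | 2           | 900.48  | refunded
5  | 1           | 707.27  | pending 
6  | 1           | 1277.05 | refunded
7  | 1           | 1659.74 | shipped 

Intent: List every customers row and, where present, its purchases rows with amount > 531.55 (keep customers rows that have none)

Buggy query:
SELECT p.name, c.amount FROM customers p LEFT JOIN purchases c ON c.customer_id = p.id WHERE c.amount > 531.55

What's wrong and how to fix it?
Bug: Filtering c.amount in WHERE discards the NULL rows produced by LEFT JOIN, turning it into an inner join

Fix: Put 'c.amount > 531.55' in the JOIN's ON clause instead of WHERE

Corrected query:
SELECT p.name, c.amount FROM customers p LEFT JOIN purchases c ON c.customer_id = p.id AND c.amount > 531.55

Result:
name  | amount 
------+--------
Eve   | 707.27 
Eve   | 1277.05
Eve   | 1659.74
Eve   | 1787.44
Bob   | 900.48 
Grace | NULL   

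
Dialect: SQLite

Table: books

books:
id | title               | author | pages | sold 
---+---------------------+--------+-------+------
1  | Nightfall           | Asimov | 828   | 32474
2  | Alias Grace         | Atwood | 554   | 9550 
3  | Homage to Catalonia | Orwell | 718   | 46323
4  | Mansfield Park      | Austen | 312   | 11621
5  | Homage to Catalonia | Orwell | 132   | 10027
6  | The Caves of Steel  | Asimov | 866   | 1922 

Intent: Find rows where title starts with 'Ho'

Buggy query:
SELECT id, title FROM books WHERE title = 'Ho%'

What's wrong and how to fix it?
Bug: Wildcards only work with LIKE; '=' treats '%' as a literal character

Fix: Use LIKE for wildcard pattern matching

Corrected query:
SELECT id, title FROM books WHERE title LIKE 'Ho%'

Result:
id | title              
---+--------------------
3  | Homage to Catalonia
5  | Homage to Catalonia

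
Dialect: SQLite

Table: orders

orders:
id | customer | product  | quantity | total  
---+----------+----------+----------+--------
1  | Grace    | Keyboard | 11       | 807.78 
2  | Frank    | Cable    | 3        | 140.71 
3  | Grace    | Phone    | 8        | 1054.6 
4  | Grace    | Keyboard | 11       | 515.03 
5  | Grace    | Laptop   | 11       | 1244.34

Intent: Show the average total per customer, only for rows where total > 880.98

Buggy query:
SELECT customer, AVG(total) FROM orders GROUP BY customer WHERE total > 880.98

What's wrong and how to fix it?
Bug: Row-level WHERE must come before GROUP BY in the clause order

Fix: Place WHERE between FROM and GROUP BY

Corrected query:
SELECT customer, AVG(total) FROM orders WHERE total > 880.98 GROUP BY customer

Result:
customer | AVG(total)
---------+-----------
Grace    | 1149.47   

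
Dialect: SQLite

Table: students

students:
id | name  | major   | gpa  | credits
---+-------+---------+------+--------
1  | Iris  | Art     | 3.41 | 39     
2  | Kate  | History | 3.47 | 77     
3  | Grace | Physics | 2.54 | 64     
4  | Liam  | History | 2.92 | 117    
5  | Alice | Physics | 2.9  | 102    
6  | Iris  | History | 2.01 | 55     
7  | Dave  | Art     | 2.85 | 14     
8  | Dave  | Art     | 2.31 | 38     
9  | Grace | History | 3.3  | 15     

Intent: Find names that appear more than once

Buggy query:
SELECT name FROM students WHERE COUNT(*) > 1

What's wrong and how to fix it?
Bug: COUNT(*) is an aggregate and cannot be used in WHERE

Fix: Group first, then use HAVING for the count condition

Corrected query:
SELECT name FROM students GROUP BY name HAVING COUNT(*) > 1

Result:
name 
-----
Dave 
Grace
Iris 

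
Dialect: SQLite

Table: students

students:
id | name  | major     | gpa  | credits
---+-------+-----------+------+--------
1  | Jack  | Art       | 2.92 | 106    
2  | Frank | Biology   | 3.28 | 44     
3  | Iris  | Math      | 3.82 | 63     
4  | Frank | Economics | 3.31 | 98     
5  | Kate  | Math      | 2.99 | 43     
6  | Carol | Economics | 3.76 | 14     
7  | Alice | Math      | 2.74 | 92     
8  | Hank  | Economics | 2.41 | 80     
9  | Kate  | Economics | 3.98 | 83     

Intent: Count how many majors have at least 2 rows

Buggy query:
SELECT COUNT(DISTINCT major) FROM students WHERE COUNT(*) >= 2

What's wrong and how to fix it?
Bug: WHERE filters individual rows, not groups, so a group-level COUNT is invalid there

Fix: Use a subquery that GROUPs and filters with HAVING, then count its rows

Corrected query:
SELECT COUNT(*) FROM (SELECT major FROM students GROUP BY major HAVING COUNT(*) >= 2)

Result:
COUNT(*)
--------
2       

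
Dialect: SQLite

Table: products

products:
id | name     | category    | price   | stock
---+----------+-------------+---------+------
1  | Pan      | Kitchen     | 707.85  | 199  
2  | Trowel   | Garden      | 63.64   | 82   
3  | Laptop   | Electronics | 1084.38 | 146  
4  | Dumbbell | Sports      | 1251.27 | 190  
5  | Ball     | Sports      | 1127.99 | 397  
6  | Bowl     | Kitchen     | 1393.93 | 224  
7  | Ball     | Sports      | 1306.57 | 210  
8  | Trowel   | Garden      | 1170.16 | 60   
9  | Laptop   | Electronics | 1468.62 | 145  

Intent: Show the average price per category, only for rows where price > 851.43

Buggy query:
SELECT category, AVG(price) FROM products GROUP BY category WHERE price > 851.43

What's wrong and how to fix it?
Bug: WHERE cannot follow GROUP BY

Fix: Place WHERE between FROM and GROUP BY

Corrected query:
SELECT category, AVG(price) FROM products WHERE price > 851.43 GROUP BY category

Result:
category    | AVG(price)
------------+-----------
Electronics | 1276.5    
Garden      | 1170.16   
Kitchen     | 1393.93   
Sports      | 1228.61   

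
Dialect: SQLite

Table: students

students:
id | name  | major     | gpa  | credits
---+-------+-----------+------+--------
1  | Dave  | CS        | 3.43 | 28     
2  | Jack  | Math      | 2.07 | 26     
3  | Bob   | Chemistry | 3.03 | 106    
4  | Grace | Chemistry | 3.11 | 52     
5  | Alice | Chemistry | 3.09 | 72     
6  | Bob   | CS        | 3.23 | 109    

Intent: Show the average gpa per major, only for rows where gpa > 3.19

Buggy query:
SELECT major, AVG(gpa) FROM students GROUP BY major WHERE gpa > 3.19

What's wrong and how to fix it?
Bug: Row-level WHERE must come before GROUP BY in the clause order

Fix: Place WHERE between FROM and GROUP BY

Corrected query:
SELECT major, AVG(gpa) FROM students WHERE gpa > 3.19 GROUP BY major

Result:
major | AVG(gpa)
------+---------
CS    | 3.33    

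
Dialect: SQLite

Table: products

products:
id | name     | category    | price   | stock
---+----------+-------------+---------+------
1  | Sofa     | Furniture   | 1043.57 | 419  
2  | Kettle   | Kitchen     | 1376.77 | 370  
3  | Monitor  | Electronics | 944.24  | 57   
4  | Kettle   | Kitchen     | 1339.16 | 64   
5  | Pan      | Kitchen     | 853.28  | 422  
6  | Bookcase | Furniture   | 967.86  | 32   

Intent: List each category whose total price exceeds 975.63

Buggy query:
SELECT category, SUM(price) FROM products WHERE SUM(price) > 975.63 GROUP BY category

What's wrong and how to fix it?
Bug: SUM(price) is an aggregate, but WHERE filters rows before aggregation

Fix: Move the aggregate condition to a HAVING clause

Corrected query:
SELECT category, SUM(price) FROM products GROUP BY category HAVING SUM(price) > 975.63

Result:
category  | SUM(price)
----------+-----------
Furniture | 2011.43   
Kitchen   | 3569.21   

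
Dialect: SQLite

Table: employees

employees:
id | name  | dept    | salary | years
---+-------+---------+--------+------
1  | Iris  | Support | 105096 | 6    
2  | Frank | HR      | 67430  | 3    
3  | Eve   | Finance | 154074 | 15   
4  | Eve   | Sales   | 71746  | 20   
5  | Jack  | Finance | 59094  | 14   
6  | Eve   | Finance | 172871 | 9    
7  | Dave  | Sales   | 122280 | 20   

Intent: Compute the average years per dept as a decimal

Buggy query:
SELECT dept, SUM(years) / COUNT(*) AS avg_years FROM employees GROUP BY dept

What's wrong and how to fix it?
Bug: Both operands are integers, so '/' performs integer division and truncates

Fix: Cast one side to REAL so the division keeps the fractional part

Corrected query:
SELECT dept, SUM(years) * 1.0 / COUNT(*) AS avg_years FROM employees GROUP BY dept

Result:
dept    | avg_years
--------+----------
Finance | 12.666667
HR      | 3        
Sales   | 20       
Support | 6        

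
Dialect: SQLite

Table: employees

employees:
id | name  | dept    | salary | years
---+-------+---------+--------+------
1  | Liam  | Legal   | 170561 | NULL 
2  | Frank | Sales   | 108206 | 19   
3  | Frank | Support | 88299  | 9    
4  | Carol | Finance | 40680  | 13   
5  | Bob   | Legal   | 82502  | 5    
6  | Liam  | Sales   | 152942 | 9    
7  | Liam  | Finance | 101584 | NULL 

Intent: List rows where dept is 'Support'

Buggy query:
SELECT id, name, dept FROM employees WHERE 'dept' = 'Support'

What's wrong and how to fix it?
Bug: 'dept' in single quotes is a string literal, not the column; the comparison is literal-vs-literal and never true

Fix: Remove the quotes around the column name (or use double quotes for an identifier)

Corrected query:
SELECT id, name, dept FROM employees WHERE dept = 'Support'

Result:
id | name  | dept   
---+-------+--------
3  | Frank | Support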